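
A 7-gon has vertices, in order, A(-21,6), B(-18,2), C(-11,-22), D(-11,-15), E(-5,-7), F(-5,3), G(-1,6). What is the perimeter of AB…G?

|AB| = √((3)² + (-4)²) = √25 = 5
|BC| = √((7)² + (-24)²) = √625 = 25
|CD| = √((0)² + (7)²) = √49 = 7
|DE| = √((6)² + (8)²) = √100 = 10
|EF| = √((0)² + (10)²) = √100 = 10
|FG| = √((4)² + (3)²) = √25 = 5
|GA| = √((-20)² + (0)²) = √400 = 20
Perimeter = 5 + 25 + 7 + 10 + 10 + 5 + 20 = 82.

82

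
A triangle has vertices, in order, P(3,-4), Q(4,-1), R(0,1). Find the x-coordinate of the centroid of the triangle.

7/3

Apply the shoelace (surveyor's) formula. First the cross-terms c_i = x_i·y_{i+1} − x_{i+1}·y_i:
  13, 4, -3  ⇒  2A = 14, A = 7.
Then Σ (x_i + x_{i+1})·c_i = 98, so x̄ = 98 / (6·7) = 7/3.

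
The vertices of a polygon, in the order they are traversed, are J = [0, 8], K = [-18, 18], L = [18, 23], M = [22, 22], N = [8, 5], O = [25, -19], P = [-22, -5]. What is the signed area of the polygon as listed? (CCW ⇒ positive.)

J→K: (0)(18) − (-18)(8) = 144
K→L: (-18)(23) − (18)(18) = -738
L→M: (18)(22) − (22)(23) = -110
M→N: (22)(5) − (8)(22) = -66
N→O: (8)(-19) − (25)(5) = -277
O→P: (25)(-5) − (-22)(-19) = -543
P→J: (-22)(8) − (0)(-5) = -176
Σ = -1766
Signed area = Σ/2 = -883 (negative ⇒ clockwise traversal).

-883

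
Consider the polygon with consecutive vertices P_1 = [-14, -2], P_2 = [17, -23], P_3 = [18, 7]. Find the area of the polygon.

475.5

Σ = (356) + (533) + (62) = 951
Area = |Σ|/2 = 475.5.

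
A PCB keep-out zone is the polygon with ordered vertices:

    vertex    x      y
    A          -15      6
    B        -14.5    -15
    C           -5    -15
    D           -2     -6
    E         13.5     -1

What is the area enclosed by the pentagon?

301.75

Apply the shoelace (surveyor's) formula: 2A = Σ (x_i·y_{i+1} − x_{i+1}·y_i), indices taken mod 5.
A→B: (-15)(-15) − (-14.5)(6) = 312
B→C: (-14.5)(-15) − (-5)(-15) = 142.5
C→D: (-5)(-6) − (-2)(-15) = 0
D→E: (-2)(-1) − (13.5)(-6) = 83
E→A: (13.5)(6) − (-15)(-1) = 66
Σ = 603.5
Area = |Σ|/2 = 301.75.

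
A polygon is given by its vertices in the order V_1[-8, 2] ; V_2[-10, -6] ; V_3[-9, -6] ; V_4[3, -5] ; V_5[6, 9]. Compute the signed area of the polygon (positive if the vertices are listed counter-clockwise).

139

Apply the shoelace formula: 2A = Σ (x_i·y_{i+1} − x_{i+1}·y_i), indices taken mod 5.
Σ = (68) + (6) + (63) + (57) + (84) = 278
Signed area = Σ/2 = 139 (positive ⇒ counter-clockwise traversal).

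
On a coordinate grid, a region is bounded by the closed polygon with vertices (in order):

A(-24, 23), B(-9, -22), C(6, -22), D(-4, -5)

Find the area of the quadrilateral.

367.5

A→B: (-24)(-22) − (-9)(23) = 735
B→C: (-9)(-22) − (6)(-22) = 330
C→D: (6)(-5) − (-4)(-22) = -118
D→A: (-4)(23) − (-24)(-5) = -212
Σ = 735
Area = |Σ|/2 = 367.5.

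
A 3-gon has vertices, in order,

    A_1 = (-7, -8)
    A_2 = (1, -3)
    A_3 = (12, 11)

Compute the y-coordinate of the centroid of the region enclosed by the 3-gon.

Apply Gauss's area formula. First the cross-terms c_i = x_i·y_{i+1} − x_{i+1}·y_i:
  29, 47, -19  ⇒  2A = 57, A = 28.5.
Then Σ (y_i + y_{i+1})·c_i = 0, so ȳ = 0 / (6·28.5) = 0.

0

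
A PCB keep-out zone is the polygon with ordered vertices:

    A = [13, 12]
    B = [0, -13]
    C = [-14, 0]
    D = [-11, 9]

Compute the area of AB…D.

363

Apply the shoelace formula: 2A = Σ (x_i·y_{i+1} − x_{i+1}·y_i), indices taken mod 4.
Σ = (-169) + (-182) + (-126) + (-249) = -726
Area = |Σ|/2 = 363.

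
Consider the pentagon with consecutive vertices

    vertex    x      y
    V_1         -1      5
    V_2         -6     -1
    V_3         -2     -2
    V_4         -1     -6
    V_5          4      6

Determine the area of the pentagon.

Apply the shoelace (surveyor's) formula: 2A = Σ (x_i·y_{i+1} − x_{i+1}·y_i), indices taken mod 5.
Σ = (31) + (10) + (10) + (18) + (26) = 95
Area = |Σ|/2 = 47.5.

47.5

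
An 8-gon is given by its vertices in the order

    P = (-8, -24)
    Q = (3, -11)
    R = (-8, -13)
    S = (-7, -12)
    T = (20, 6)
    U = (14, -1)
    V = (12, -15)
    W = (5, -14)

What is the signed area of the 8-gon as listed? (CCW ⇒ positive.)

Apply the surveyor's formula: 2A = Σ (x_i·y_{i+1} − x_{i+1}·y_i), indices taken mod 8.
Cross-terms: 160, -127, 5, 198, -104, -198, -93, -232  ⇒  Σ = -391
Signed area = Σ/2 = -195.5 (negative ⇒ clockwise traversal).

-195.5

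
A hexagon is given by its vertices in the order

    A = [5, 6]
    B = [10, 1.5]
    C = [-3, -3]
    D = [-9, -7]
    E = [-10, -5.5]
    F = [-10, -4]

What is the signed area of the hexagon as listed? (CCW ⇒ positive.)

-79.75

Apply the shoelace formula: 2A = Σ (x_i·y_{i+1} − x_{i+1}·y_i), indices taken mod 6.
Cross-terms: -52.5, -25.5, -6, -20.5, -15, -40  ⇒  Σ = -159.5
Signed area = Σ/2 = -79.75 (negative ⇒ clockwise traversal).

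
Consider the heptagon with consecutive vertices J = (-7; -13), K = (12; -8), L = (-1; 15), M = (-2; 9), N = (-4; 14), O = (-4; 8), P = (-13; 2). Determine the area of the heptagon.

358

Apply the shoelace formula: 2A = Σ (x_i·y_{i+1} − x_{i+1}·y_i), indices taken mod 7.
Cross-terms: 212, 172, 21, 8, 24, 96, 183  ⇒  Σ = 716
Area = |Σ|/2 = 358.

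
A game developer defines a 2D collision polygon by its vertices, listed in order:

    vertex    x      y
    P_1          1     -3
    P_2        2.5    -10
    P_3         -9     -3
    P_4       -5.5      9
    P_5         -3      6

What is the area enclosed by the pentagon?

100.25

Cross-terms: -2.5, -97.5, -97.5, -6, 3  ⇒  Σ = -200.5
Area = |Σ|/2 = 100.25.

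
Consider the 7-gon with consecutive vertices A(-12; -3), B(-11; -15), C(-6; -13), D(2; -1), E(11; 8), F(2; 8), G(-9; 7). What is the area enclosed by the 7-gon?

264

Cross-terms: 147, 53, 32, 27, 72, 86, 111  ⇒  Σ = 528
Area = |Σ|/2 = 264.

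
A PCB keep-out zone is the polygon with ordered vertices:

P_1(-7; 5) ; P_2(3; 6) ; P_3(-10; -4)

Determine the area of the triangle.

43.5

Apply Gauss's area formula: 2A = Σ (x_i·y_{i+1} − x_{i+1}·y_i), indices taken mod 3.
Σ = (-57) + (48) + (-78) = -87
Area = |Σ|/2 = 43.5.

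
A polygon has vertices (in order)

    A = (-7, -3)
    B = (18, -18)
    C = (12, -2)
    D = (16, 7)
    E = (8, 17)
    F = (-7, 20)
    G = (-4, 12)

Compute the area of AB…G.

Apply Gauss's area formula: 2A = Σ (x_i·y_{i+1} − x_{i+1}·y_i), indices taken mod 7.
A→B: (-7)(-18) − (18)(-3) = 180
B→C: (18)(-2) − (12)(-18) = 180
C→D: (12)(7) − (16)(-2) = 116
D→E: (16)(17) − (8)(7) = 216
E→F: (8)(20) − (-7)(17) = 279
F→G: (-7)(12) − (-4)(20) = -4
G→A: (-4)(-3) − (-7)(12) = 96
Σ = 1063
Area = |Σ|/2 = 531.5.

531.5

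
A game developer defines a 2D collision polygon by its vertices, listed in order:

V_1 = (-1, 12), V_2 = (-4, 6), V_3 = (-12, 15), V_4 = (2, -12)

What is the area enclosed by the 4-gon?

90

Apply the shoelace formula: 2A = Σ (x_i·y_{i+1} − x_{i+1}·y_i), indices taken mod 4.
Σ = (42) + (12) + (114) + (12) = 180
Area = |Σ|/2 = 90.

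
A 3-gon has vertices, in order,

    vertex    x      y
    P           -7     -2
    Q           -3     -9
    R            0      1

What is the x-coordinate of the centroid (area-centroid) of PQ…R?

Apply the shoelace formula. First the cross-terms c_i = x_i·y_{i+1} − x_{i+1}·y_i:
  57, -3, 7  ⇒  2A = 61, A = 30.5.
Then Σ (x_i + x_{i+1})·c_i = -610, so x̄ = -610 / (6·30.5) = -10/3.

-10/3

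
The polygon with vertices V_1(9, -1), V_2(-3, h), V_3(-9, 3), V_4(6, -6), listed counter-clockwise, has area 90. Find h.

The doubled signed area Σ (x_i y_{i+1} − x_{i+1} y_i) is linear in h.
With h=0 it equals 72; the coefficient of h is 18 (from the two edges through V_2).
So 18·h + 72 = 2·90 = 180 ⇒ h = 6.

6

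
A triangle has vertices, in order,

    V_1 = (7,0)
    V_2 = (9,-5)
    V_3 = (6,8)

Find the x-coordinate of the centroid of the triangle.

Apply the shoelace (surveyor's) formula. First the cross-terms c_i = x_i·y_{i+1} − x_{i+1}·y_i:
  -35, 102, -56  ⇒  2A = 11, A = 5.5.
Then Σ (x_i + x_{i+1})·c_i = 242, so x̄ = 242 / (6·5.5) = 22/3.

22/3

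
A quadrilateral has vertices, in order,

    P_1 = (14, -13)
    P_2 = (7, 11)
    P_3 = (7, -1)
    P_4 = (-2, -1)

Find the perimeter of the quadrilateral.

66

|P_1P_2| = √((-7)² + (24)²) = √625 = 25
|P_2P_3| = √((0)² + (-12)²) = √144 = 12
|P_3P_4| = √((-9)² + (0)²) = √81 = 9
|P_4P_1| = √((16)² + (-12)²) = √400 = 20
Perimeter = 25 + 12 + 9 + 20 = 66.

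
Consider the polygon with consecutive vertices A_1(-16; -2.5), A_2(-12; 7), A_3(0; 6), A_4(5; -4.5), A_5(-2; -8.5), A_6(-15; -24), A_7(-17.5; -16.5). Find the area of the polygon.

383.875

Apply Gauss's area formula: 2A = Σ (x_i·y_{i+1} − x_{i+1}·y_i), indices taken mod 7.
A_1→A_2: (-16)(7) − (-12)(-2.5) = -142
A_2→A_3: (-12)(6) − (0)(7) = -72
A_3→A_4: (0)(-4.5) − (5)(6) = -30
A_4→A_5: (5)(-8.5) − (-2)(-4.5) = -51.5
A_5→A_6: (-2)(-24) − (-15)(-8.5) = -79.5
A_6→A_7: (-15)(-16.5) − (-17.5)(-24) = -172.5
A_7→A_1: (-17.5)(-2.5) − (-16)(-16.5) = -220.25
Σ = -767.75
Area = |Σ|/2 = 383.875.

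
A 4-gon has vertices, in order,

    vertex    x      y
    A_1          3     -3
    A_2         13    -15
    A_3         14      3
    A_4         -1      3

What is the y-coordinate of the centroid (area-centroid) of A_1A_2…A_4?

-145/47

Apply the surveyor's formula. First the cross-terms c_i = x_i·y_{i+1} − x_{i+1}·y_i:
  -6, 249, 45, -6  ⇒  2A = 282, A = 141.
Then Σ (y_i + y_{i+1})·c_i = -2610, so ȳ = -2610 / (6·141) = -145/47.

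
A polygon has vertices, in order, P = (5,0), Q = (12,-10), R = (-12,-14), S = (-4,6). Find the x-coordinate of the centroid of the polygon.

Apply the surveyor's formula. First the cross-terms c_i = x_i·y_{i+1} − x_{i+1}·y_i:
  -50, -288, -128, -30  ⇒  2A = -496, A = -248.
Then Σ (x_i + x_{i+1})·c_i = 1168, so x̄ = 1168 / (6·(-248)) = -73/93.

-73/93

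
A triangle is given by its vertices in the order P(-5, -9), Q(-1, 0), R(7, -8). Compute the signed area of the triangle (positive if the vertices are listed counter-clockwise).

P→Q: (-5)(0) − (-1)(-9) = -9
Q→R: (-1)(-8) − (7)(0) = 8
R→P: (7)(-9) − (-5)(-8) = -103
Σ = -104
Signed area = Σ/2 = -52 (negative ⇒ clockwise traversal).

-52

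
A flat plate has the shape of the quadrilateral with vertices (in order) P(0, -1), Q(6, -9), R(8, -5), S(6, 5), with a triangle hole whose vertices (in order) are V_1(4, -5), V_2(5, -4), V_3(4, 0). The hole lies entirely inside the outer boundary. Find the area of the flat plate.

Outer boundary:
Apply the shoelace (surveyor's) formula: 2A = Σ (x_i·y_{i+1} − x_{i+1}·y_i), indices taken mod 4.
Σ = (6) + (42) + (70) + (-6) = 112
Area = |Σ|/2 = 56.
Hole:
V_1→V_2: (4)(-4) − (5)(-5) = 9
V_2→V_3: (5)(0) − (4)(-4) = 16
V_3→V_1: (4)(-5) − (4)(0) = -20
Σ = 5
Area = |Σ|/2 = 2.5.
Net area = 56 − 2.5 = 53.5.

53.5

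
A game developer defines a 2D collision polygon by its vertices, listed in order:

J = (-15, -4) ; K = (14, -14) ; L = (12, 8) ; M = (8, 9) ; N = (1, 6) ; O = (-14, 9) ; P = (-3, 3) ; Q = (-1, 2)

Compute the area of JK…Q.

J→K: (-15)(-14) − (14)(-4) = 266
K→L: (14)(8) − (12)(-14) = 280
L→M: (12)(9) − (8)(8) = 44
M→N: (8)(6) − (1)(9) = 39
N→O: (1)(9) − (-14)(6) = 93
O→P: (-14)(3) − (-3)(9) = -15
P→Q: (-3)(2) − (-1)(3) = -3
Q→J: (-1)(-4) − (-15)(2) = 34
Σ = 738
Area = |Σ|/2 = 369.

369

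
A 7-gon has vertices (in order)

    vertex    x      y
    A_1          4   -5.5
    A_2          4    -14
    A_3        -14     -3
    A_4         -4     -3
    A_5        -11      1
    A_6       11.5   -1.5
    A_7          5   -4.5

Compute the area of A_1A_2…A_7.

Σ = (-34) + (-208) + (30) + (-37) + (5) + (-44.25) + (-9.5) = -297.75
Area = |Σ|/2 = 148.875.

148.875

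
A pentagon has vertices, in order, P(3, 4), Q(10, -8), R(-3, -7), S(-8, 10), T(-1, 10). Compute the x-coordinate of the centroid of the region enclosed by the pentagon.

Apply the surveyor's formula. First the cross-terms c_i = x_i·y_{i+1} − x_{i+1}·y_i:
  -64, -94, -86, -70, -34  ⇒  2A = -348, A = -174.
Then Σ (x_i + x_{i+1})·c_i = 18, so x̄ = 18 / (6·(-174)) = -1/58.

-1/58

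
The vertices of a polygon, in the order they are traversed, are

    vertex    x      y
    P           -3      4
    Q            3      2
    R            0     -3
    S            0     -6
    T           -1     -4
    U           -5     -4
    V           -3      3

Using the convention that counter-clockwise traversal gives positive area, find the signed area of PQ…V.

Apply Gauss's area formula: 2A = Σ (x_i·y_{i+1} − x_{i+1}·y_i), indices taken mod 7.
Cross-terms: -18, -9, 0, -6, -16, -27, -3  ⇒  Σ = -79
Signed area = Σ/2 = -39.5 (negative ⇒ clockwise traversal).

-39.5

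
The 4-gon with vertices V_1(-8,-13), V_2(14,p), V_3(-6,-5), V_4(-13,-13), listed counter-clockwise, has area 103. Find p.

Write out the shoelace sum; only the two edges meeting at V_2 involve p:
2·Area = [((-8)·p − 14·(-13)) + (14·(-5) − (-6)·p)] + 78
       = -2·p + 190 = 206
⇒ p = -8.

-8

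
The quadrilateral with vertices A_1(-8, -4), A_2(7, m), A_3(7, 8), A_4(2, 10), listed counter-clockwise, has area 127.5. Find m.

-3

The doubled signed area Σ (x_i y_{i+1} − x_{i+1} y_i) is linear in m.
With m=0 it equals 210; the coefficient of m is -15 (from the two edges through A_2).
So -15·m + 210 = 2·127.5 = 255 ⇒ m = -3.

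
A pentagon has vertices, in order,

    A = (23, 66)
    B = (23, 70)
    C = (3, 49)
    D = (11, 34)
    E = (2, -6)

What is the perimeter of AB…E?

166

|AB| = √((0)² + (4)²) = √16 = 4
|BC| = √((-20)² + (-21)²) = √841 = 29
|CD| = √((8)² + (-15)²) = √289 = 17
|DE| = √((-9)² + (-40)²) = √1681 = 41
|EA| = √((21)² + (72)²) = √5625 = 75
Perimeter = 4 + 29 + 17 + 41 + 75 = 166.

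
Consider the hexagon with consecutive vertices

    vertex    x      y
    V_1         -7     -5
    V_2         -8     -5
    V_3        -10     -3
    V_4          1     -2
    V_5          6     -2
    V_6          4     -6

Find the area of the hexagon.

44

Apply the surveyor's formula: 2A = Σ (x_i·y_{i+1} − x_{i+1}·y_i), indices taken mod 6.
Σ = (-5) + (-26) + (23) + (10) + (-28) + (-62) = -88
Area = |Σ|/2 = 44.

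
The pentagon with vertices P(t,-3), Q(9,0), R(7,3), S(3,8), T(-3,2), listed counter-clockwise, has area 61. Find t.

The doubled signed area Σ (x_i y_{i+1} − x_{i+1} y_i) is linear in t.
With t=0 it equals 140; the coefficient of t is -2 (from the two edges through P).
So -2·t + 140 = 2·61 = 122 ⇒ t = 9.

9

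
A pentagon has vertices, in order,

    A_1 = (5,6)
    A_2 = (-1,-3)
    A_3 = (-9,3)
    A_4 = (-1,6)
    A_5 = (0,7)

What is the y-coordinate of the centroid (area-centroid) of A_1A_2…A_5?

86/33

Apply the shoelace formula. First the cross-terms c_i = x_i·y_{i+1} − x_{i+1}·y_i:
  -9, -30, -51, -7, -35  ⇒  2A = -132, A = -66.
Then Σ (y_i + y_{i+1})·c_i = -1032, so ȳ = -1032 / (6·(-66)) = 86/33.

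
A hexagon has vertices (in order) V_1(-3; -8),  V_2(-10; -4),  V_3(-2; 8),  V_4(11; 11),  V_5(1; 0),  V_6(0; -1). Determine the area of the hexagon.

Apply the shoelace (surveyor's) formula: 2A = Σ (x_i·y_{i+1} − x_{i+1}·y_i), indices taken mod 6.
V_1→V_2: (-3)(-4) − (-10)(-8) = -68
V_2→V_3: (-10)(8) − (-2)(-4) = -88
V_3→V_4: (-2)(11) − (11)(8) = -110
V_4→V_5: (11)(0) − (1)(11) = -11
V_5→V_6: (1)(-1) − (0)(0) = -1
V_6→V_1: (0)(-8) − (-3)(-1) = -3
Σ = -281
Area = |Σ|/2 = 140.5.

140.5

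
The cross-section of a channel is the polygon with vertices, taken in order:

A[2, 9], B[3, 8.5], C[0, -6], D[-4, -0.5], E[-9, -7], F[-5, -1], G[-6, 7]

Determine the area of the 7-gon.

Apply the shoelace (surveyor's) formula: 2A = Σ (x_i·y_{i+1} − x_{i+1}·y_i), indices taken mod 7.
Σ = (-10) + (-18) + (-24) + (23.5) + (-26) + (-41) + (-68) = -163.5
Area = |Σ|/2 = 81.75.

81.75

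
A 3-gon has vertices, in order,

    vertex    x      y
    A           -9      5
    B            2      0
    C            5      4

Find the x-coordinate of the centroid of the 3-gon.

-2/3

Apply the surveyor's formula. First the cross-terms c_i = x_i·y_{i+1} − x_{i+1}·y_i:
  -10, 8, 61  ⇒  2A = 59, A = 29.5.
Then Σ (x_i + x_{i+1})·c_i = -118, so x̄ = -118 / (6·29.5) = -2/3.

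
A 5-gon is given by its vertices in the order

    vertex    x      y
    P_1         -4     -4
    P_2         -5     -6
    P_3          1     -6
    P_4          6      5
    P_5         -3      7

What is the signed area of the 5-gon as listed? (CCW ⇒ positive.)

P_1→P_2: (-4)(-6) − (-5)(-4) = 4
P_2→P_3: (-5)(-6) − (1)(-6) = 36
P_3→P_4: (1)(5) − (6)(-6) = 41
P_4→P_5: (6)(7) − (-3)(5) = 57
P_5→P_1: (-3)(-4) − (-4)(7) = 40
Σ = 178
Signed area = Σ/2 = 89 (positive ⇒ counter-clockwise traversal).

89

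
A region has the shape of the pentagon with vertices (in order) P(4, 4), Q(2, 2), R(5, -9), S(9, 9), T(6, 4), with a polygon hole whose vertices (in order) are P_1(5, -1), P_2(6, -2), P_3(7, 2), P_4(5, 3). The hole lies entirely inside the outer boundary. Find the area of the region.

Outer boundary:
P→Q: (4)(2) − (2)(4) = 0
Q→R: (2)(-9) − (5)(2) = -28
R→S: (5)(9) − (9)(-9) = 126
S→T: (9)(4) − (6)(9) = -18
T→P: (6)(4) − (4)(4) = 8
Σ = 88
Area = |Σ|/2 = 44.
Hole:
Σ = (-4) + (26) + (11) + (-20) = 13
Area = |Σ|/2 = 6.5.
Net area = 44 − 6.5 = 37.5.

37.5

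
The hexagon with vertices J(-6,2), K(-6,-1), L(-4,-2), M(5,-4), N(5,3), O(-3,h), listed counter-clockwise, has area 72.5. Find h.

Write out the shoelace sum; only the two edges meeting at O involve h:
2·Area = [(5·h − (-3)·3) + ((-3)·2 − (-6)·h)] + 87
       = 11·h + 90 = 145
⇒ h = 5.

5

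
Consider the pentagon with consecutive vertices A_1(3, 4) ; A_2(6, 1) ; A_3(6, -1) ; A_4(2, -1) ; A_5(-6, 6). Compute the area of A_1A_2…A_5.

36.5

Apply the surveyor's formula: 2A = Σ (x_i·y_{i+1} − x_{i+1}·y_i), indices taken mod 5.
Cross-terms: -21, -12, -4, 6, -42  ⇒  Σ = -73
Area = |Σ|/2 = 36.5.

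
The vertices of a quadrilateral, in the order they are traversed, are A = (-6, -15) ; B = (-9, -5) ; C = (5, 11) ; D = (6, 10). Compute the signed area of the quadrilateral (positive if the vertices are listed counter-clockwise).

Apply the surveyor's formula: 2A = Σ (x_i·y_{i+1} − x_{i+1}·y_i), indices taken mod 4.
A→B: (-6)(-5) − (-9)(-15) = -105
B→C: (-9)(11) − (5)(-5) = -74
C→D: (5)(10) − (6)(11) = -16
D→A: (6)(-15) − (-6)(10) = -30
Σ = -225
Signed area = Σ/2 = -112.5 (negative ⇒ clockwise traversal).

-112.5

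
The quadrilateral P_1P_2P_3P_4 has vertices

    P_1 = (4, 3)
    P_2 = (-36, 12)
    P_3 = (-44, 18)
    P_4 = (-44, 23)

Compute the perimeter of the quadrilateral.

|P_1P_2| = √((-40)² + (9)²) = √1681 = 41
|P_2P_3| = √((-8)² + (6)²) = √100 = 10
|P_3P_4| = √((0)² + (5)²) = √25 = 5
|P_4P_1| = √((48)² + (-20)²) = √2704 = 52
Perimeter = 41 + 10 + 5 + 52 = 108.

108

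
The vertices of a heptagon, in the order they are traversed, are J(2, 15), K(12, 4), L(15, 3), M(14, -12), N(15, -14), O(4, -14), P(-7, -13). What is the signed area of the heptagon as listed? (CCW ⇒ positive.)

Apply Gauss's area formula: 2A = Σ (x_i·y_{i+1} − x_{i+1}·y_i), indices taken mod 7.
Σ = (-172) + (-24) + (-222) + (-16) + (-154) + (-150) + (-79) = -817
Signed area = Σ/2 = -408.5 (negative ⇒ clockwise traversal).

-408.5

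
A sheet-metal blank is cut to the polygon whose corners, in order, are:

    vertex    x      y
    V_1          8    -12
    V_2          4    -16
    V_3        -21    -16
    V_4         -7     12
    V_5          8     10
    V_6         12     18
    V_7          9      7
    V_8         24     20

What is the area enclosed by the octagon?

750

V_1→V_2: (8)(-16) − (4)(-12) = -80
V_2→V_3: (4)(-16) − (-21)(-16) = -400
V_3→V_4: (-21)(12) − (-7)(-16) = -364
V_4→V_5: (-7)(10) − (8)(12) = -166
V_5→V_6: (8)(18) − (12)(10) = 24
V_6→V_7: (12)(7) − (9)(18) = -78
V_7→V_8: (9)(20) − (24)(7) = 12
V_8→V_1: (24)(-12) − (8)(20) = -448
Σ = -1500
Area = |Σ|/2 = 750.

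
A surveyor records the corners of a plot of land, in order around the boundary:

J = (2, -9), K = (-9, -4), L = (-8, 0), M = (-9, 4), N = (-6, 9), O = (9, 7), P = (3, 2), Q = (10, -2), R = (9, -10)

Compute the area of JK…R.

J→K: (2)(-4) − (-9)(-9) = -89
K→L: (-9)(0) − (-8)(-4) = -32
L→M: (-8)(4) − (-9)(0) = -32
M→N: (-9)(9) − (-6)(4) = -57
N→O: (-6)(7) − (9)(9) = -123
O→P: (9)(2) − (3)(7) = -3
P→Q: (3)(-2) − (10)(2) = -26
Q→R: (10)(-10) − (9)(-2) = -82
R→J: (9)(-9) − (2)(-10) = -61
Σ = -505
Area = |Σ|/2 = 252.5.

252.5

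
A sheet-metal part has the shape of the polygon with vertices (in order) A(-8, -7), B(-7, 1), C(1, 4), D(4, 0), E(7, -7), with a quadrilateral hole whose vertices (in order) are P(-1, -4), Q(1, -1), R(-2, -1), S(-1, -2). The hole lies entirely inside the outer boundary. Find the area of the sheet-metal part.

Outer boundary:
Σ = (-57) + (-29) + (-16) + (-28) + (-105) = -235
Area = |Σ|/2 = 117.5.
Hole:
Cross-terms: 5, -3, 3, 2  ⇒  Σ = 7
Area = |Σ|/2 = 3.5.
Net area = 117.5 − 3.5 = 114.

114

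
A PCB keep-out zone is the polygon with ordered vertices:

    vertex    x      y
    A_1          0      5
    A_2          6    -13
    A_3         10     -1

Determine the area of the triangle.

72

Σ = (-30) + (124) + (50) = 144
Area = |Σ|/2 = 72.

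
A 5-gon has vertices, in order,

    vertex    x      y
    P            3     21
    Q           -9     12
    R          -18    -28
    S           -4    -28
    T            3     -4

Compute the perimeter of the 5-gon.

|PQ| = √((-12)² + (-9)²) = √225 = 15
|QR| = √((-9)² + (-40)²) = √1681 = 41
|RS| = √((14)² + (0)²) = √196 = 14
|ST| = √((7)² + (24)²) = √625 = 25
|TP| = √((0)² + (25)²) = √625 = 25
Perimeter = 15 + 41 + 14 + 25 + 25 = 120.

120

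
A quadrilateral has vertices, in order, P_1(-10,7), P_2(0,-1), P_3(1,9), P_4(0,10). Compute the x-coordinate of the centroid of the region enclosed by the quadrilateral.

-3

Apply Gauss's area formula. First the cross-terms c_i = x_i·y_{i+1} − x_{i+1}·y_i:
  10, 1, 10, 100  ⇒  2A = 121, A = 60.5.
Then Σ (x_i + x_{i+1})·c_i = -1089, so x̄ = -1089 / (6·60.5) = -3.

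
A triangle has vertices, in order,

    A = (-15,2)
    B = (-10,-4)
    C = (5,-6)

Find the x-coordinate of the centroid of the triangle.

Apply Gauss's area formula. First the cross-terms c_i = x_i·y_{i+1} − x_{i+1}·y_i:
  80, 80, -80  ⇒  2A = 80, A = 40.
Then Σ (x_i + x_{i+1})·c_i = -1600, so x̄ = -1600 / (6·40) = -20/3.

-20/3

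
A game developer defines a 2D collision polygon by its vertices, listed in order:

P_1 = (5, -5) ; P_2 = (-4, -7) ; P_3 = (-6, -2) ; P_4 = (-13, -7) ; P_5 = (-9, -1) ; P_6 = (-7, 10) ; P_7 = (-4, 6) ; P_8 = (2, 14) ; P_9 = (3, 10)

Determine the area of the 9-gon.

Apply Gauss's area formula: 2A = Σ (x_i·y_{i+1} − x_{i+1}·y_i), indices taken mod 9.
P_1→P_2: (5)(-7) − (-4)(-5) = -55
P_2→P_3: (-4)(-2) − (-6)(-7) = -34
P_3→P_4: (-6)(-7) − (-13)(-2) = 16
P_4→P_5: (-13)(-1) − (-9)(-7) = -50
P_5→P_6: (-9)(10) − (-7)(-1) = -97
P_6→P_7: (-7)(6) − (-4)(10) = -2
P_7→P_8: (-4)(14) − (2)(6) = -68
P_8→P_9: (2)(10) − (3)(14) = -22
P_9→P_1: (3)(-5) − (5)(10) = -65
Σ = -377
Area = |Σ|/2 = 188.5.

188.5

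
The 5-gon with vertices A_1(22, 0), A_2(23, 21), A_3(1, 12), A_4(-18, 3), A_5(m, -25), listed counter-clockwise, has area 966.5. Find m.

1

The doubled signed area Σ (x_i y_{i+1} − x_{i+1} y_i) is linear in m.
With m=0 it equals 1936; the coefficient of m is -3 (from the two edges through A_5).
So -3·m + 1936 = 2·966.5 = 1933 ⇒ m = 1.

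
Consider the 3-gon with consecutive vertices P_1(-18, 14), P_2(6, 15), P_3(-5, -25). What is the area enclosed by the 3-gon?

Apply the surveyor's formula: 2A = Σ (x_i·y_{i+1} − x_{i+1}·y_i), indices taken mod 3.
Σ = (-354) + (-75) + (-520) = -949
Area = |Σ|/2 = 474.5.

474.5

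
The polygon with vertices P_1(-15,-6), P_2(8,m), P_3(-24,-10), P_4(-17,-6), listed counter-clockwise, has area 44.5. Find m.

15

Write out the shoelace sum; only the two edges meeting at P_2 involve m:
2·Area = [((-15)·m − 8·(-6)) + (8·(-10) − (-24)·m)] + -14
       = 9·m + -46 = 89
⇒ m = 15.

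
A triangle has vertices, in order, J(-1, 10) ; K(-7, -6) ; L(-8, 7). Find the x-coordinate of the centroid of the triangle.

-16/3

Apply the shoelace formula. First the cross-terms c_i = x_i·y_{i+1} − x_{i+1}·y_i:
  76, -97, -73  ⇒  2A = -94, A = -47.
Then Σ (x_i + x_{i+1})·c_i = 1504, so x̄ = 1504 / (6·(-47)) = -16/3.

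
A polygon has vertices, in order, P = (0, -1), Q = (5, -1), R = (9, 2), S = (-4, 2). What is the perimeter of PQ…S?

|PQ| = √((5)² + (0)²) = √25 = 5
|QR| = √((4)² + (3)²) = √25 = 5
|RS| = √((-13)² + (0)²) = √169 = 13
|SP| = √((4)² + (-3)²) = √25 = 5
Perimeter = 5 + 5 + 13 + 5 = 28.

28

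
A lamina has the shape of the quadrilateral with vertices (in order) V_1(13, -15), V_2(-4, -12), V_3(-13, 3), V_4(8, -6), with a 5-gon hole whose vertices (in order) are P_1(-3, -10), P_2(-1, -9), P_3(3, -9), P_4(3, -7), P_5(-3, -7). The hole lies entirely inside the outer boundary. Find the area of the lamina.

173

Outer boundary:
Apply Gauss's area formula: 2A = Σ (x_i·y_{i+1} − x_{i+1}·y_i), indices taken mod 4.
Σ = (-216) + (-168) + (54) + (-42) = -372
Area = |Σ|/2 = 186.
Hole:
Apply the shoelace (surveyor's) formula: 2A = Σ (x_i·y_{i+1} − x_{i+1}·y_i), indices taken mod 5.
Cross-terms: 17, 36, 6, -42, 9  ⇒  Σ = 26
Area = |Σ|/2 = 13.
Net area = 186 − 13 = 173.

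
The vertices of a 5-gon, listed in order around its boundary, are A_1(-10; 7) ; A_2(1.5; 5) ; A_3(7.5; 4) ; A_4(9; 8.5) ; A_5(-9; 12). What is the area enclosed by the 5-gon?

88.625

Apply the shoelace formula: 2A = Σ (x_i·y_{i+1} − x_{i+1}·y_i), indices taken mod 5.
Σ = (-60.5) + (-31.5) + (27.75) + (184.5) + (57) = 177.25
Area = |Σ|/2 = 88.625.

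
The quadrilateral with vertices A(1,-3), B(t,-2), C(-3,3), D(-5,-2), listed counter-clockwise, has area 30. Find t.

5

The doubled signed area Σ (x_i y_{i+1} − x_{i+1} y_i) is linear in t.
With t=0 it equals 30; the coefficient of t is 6 (from the two edges through B).
So 6·t + 30 = 2·30 = 60 ⇒ t = 5.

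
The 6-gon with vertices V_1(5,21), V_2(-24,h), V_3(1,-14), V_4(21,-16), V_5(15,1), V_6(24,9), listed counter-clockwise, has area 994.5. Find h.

Write out the shoelace sum; only the two edges meeting at V_2 involve h:
2·Area = [(5·h − (-24)·21) + ((-24)·(-14) − 1·h)] + 1109
       = 4·h + 1949 = 1989
⇒ h = 10.

10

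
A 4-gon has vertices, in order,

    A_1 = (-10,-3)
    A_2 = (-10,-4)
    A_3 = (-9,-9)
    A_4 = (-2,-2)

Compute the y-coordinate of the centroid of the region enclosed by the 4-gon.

Apply Gauss's area formula. First the cross-terms c_i = x_i·y_{i+1} − x_{i+1}·y_i:
  10, 54, 0, -14  ⇒  2A = 50, A = 25.
Then Σ (y_i + y_{i+1})·c_i = -702, so ȳ = -702 / (6·25) = -4.68.

-4.68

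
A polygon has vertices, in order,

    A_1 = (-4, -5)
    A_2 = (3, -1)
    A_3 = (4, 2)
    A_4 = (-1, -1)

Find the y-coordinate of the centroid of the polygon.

Apply Gauss's area formula. First the cross-terms c_i = x_i·y_{i+1} − x_{i+1}·y_i:
  19, 10, -2, 1  ⇒  2A = 28, A = 14.
Then Σ (y_i + y_{i+1})·c_i = -112, so ȳ = -112 / (6·14) = -4/3.

-4/3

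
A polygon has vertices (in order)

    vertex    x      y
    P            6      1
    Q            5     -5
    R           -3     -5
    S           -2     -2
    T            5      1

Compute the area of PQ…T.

Cross-terms: -35, -40, -4, 8, -1  ⇒  Σ = -72
Area = |Σ|/2 = 36.

36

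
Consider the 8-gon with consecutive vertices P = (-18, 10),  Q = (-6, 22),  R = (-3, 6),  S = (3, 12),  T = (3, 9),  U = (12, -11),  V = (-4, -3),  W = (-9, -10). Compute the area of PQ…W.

423.5

Apply the shoelace (surveyor's) formula: 2A = Σ (x_i·y_{i+1} − x_{i+1}·y_i), indices taken mod 8.
Σ = (-336) + (30) + (-54) + (-9) + (-141) + (-80) + (13) + (-270) = -847
Area = |Σ|/2 = 423.5.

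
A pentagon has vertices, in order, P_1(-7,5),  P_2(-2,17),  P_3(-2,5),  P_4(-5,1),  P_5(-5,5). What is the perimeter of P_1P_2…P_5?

|P_1P_2| = √((5)² + (12)²) = √169 = 13
|P_2P_3| = √((0)² + (-12)²) = √144 = 12
|P_3P_4| = √((-3)² + (-4)²) = √25 = 5
|P_4P_5| = √((0)² + (4)²) = √16 = 4
|P_5P_1| = √((-2)² + (0)²) = √4 = 2
Perimeter = 13 + 12 + 5 + 4 + 2 = 36.

36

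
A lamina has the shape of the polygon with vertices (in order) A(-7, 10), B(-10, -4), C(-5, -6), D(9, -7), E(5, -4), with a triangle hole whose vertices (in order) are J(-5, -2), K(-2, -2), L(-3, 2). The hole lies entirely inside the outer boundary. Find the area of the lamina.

Outer boundary:
Apply the shoelace formula: 2A = Σ (x_i·y_{i+1} − x_{i+1}·y_i), indices taken mod 5.
A→B: (-7)(-4) − (-10)(10) = 128
B→C: (-10)(-6) − (-5)(-4) = 40
C→D: (-5)(-7) − (9)(-6) = 89
D→E: (9)(-4) − (5)(-7) = -1
E→A: (5)(10) − (-7)(-4) = 22
Σ = 278
Area = |Σ|/2 = 139.
Hole:
Σ = (6) + (-10) + (16) = 12
Area = |Σ|/2 = 6.
Net area = 139 − 6 = 133.

133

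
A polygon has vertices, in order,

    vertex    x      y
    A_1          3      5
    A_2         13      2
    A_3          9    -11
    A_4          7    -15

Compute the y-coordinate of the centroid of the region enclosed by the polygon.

Apply the shoelace (surveyor's) formula. First the cross-terms c_i = x_i·y_{i+1} − x_{i+1}·y_i:
  -59, -161, -58, 80  ⇒  2A = -198, A = -99.
Then Σ (y_i + y_{i+1})·c_i = 1744, so ȳ = 1744 / (6·(-99)) = -872/297.

-872/297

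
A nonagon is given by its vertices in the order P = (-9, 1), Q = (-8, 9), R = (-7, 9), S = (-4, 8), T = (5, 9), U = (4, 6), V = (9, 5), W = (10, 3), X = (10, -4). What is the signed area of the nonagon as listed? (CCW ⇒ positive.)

-168.5

Apply the surveyor's formula: 2A = Σ (x_i·y_{i+1} − x_{i+1}·y_i), indices taken mod 9.
Σ = (-73) + (-9) + (-20) + (-76) + (-6) + (-34) + (-23) + (-70) + (-26) = -337
Signed area = Σ/2 = -168.5 (negative ⇒ clockwise traversal).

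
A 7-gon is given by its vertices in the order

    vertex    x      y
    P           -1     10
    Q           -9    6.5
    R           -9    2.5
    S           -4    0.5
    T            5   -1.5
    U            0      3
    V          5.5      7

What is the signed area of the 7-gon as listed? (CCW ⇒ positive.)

94.5

Σ = (83.5) + (36) + (5.5) + (3.5) + (15) + (-16.5) + (62) = 189
Signed area = Σ/2 = 94.5 (positive ⇒ counter-clockwise traversal).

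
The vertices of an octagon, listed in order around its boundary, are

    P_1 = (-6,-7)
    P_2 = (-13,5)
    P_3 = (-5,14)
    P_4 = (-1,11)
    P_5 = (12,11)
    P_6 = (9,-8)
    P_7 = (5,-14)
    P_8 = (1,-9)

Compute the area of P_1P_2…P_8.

Σ = (-121) + (-157) + (-41) + (-143) + (-195) + (-86) + (-31) + (-61) = -835
Area = |Σ|/2 = 417.5.

417.5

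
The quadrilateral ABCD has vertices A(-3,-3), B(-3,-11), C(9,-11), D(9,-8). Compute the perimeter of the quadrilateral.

36

|AB| = √((0)² + (-8)²) = √64 = 8
|BC| = √((12)² + (0)²) = √144 = 12
|CD| = √((0)² + (3)²) = √9 = 3
|DA| = √((-12)² + (5)²) = √169 = 13
Perimeter = 8 + 12 + 3 + 13 = 36.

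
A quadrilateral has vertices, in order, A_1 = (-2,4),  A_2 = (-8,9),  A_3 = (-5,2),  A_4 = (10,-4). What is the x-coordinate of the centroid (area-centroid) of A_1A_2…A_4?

-1.16

Apply Gauss's area formula. First the cross-terms c_i = x_i·y_{i+1} − x_{i+1}·y_i:
  14, 29, 0, 32  ⇒  2A = 75, A = 37.5.
Then Σ (x_i + x_{i+1})·c_i = -261, so x̄ = -261 / (6·37.5) = -1.16.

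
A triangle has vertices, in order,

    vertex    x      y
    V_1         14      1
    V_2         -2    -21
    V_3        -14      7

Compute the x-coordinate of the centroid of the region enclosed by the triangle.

-2/3

Apply the surveyor's formula. First the cross-terms c_i = x_i·y_{i+1} − x_{i+1}·y_i:
  -292, -308, -112  ⇒  2A = -712, A = -356.
Then Σ (x_i + x_{i+1})·c_i = 1424, so x̄ = 1424 / (6·(-356)) = -2/3.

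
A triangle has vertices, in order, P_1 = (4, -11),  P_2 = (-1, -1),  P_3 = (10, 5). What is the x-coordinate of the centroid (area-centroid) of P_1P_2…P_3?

Apply the surveyor's formula. First the cross-terms c_i = x_i·y_{i+1} − x_{i+1}·y_i:
  -15, 5, -130  ⇒  2A = -140, A = -70.
Then Σ (x_i + x_{i+1})·c_i = -1820, so x̄ = -1820 / (6·(-70)) = 13/3.

13/3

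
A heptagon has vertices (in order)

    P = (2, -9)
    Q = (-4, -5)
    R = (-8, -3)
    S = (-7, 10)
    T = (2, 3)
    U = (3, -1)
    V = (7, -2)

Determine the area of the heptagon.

Apply the shoelace formula: 2A = Σ (x_i·y_{i+1} − x_{i+1}·y_i), indices taken mod 7.
P→Q: (2)(-5) − (-4)(-9) = -46
Q→R: (-4)(-3) − (-8)(-5) = -28
R→S: (-8)(10) − (-7)(-3) = -101
S→T: (-7)(3) − (2)(10) = -41
T→U: (2)(-1) − (3)(3) = -11
U→V: (3)(-2) − (7)(-1) = 1
V→P: (7)(-9) − (2)(-2) = -59
Σ = -285
Area = |Σ|/2 = 142.5.

142.5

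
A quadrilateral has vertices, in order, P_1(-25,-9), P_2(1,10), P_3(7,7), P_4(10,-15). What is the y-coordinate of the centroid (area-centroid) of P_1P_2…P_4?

-703/177

Apply the shoelace (surveyor's) formula. First the cross-terms c_i = x_i·y_{i+1} − x_{i+1}·y_i:
  -241, -63, -175, -465  ⇒  2A = -944, A = -472.
Then Σ (y_i + y_{i+1})·c_i = 11248, so ȳ = 11248 / (6·(-472)) = -703/177.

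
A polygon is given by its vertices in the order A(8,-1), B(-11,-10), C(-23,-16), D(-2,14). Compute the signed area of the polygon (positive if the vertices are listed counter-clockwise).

-304.5

Apply the shoelace formula: 2A = Σ (x_i·y_{i+1} − x_{i+1}·y_i), indices taken mod 4.
Σ = (-91) + (-54) + (-354) + (-110) = -609
Signed area = Σ/2 = -304.5 (negative ⇒ clockwise traversal).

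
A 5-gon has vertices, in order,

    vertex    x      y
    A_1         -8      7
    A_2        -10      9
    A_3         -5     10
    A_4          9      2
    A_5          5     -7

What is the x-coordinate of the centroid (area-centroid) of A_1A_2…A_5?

166/251

Apply the shoelace (surveyor's) formula. First the cross-terms c_i = x_i·y_{i+1} − x_{i+1}·y_i:
  -2, -55, -100, -73, -21  ⇒  2A = -251, A = -125.5.
Then Σ (x_i + x_{i+1})·c_i = -498, so x̄ = -498 / (6·(-125.5)) = 166/251.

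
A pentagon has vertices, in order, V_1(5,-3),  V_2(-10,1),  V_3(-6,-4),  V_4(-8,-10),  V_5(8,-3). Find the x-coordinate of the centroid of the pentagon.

Apply the shoelace formula. First the cross-terms c_i = x_i·y_{i+1} − x_{i+1}·y_i:
  -25, 46, 28, 104, -9  ⇒  2A = 144, A = 72.
Then Σ (x_i + x_{i+1})·c_i = -1120, so x̄ = -1120 / (6·72) = -70/27.

-70/27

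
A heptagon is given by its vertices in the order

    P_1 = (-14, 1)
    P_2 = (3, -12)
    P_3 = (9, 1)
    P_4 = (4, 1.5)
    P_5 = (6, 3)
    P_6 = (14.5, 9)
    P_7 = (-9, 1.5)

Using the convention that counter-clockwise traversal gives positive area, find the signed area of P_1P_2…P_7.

206.875

Apply the shoelace formula: 2A = Σ (x_i·y_{i+1} − x_{i+1}·y_i), indices taken mod 7.
P_1→P_2: (-14)(-12) − (3)(1) = 165
P_2→P_3: (3)(1) − (9)(-12) = 111
P_3→P_4: (9)(1.5) − (4)(1) = 9.5
P_4→P_5: (4)(3) − (6)(1.5) = 3
P_5→P_6: (6)(9) − (14.5)(3) = 10.5
P_6→P_7: (14.5)(1.5) − (-9)(9) = 102.75
P_7→P_1: (-9)(1) − (-14)(1.5) = 12
Σ = 413.75
Signed area = Σ/2 = 206.875 (positive ⇒ counter-clockwise traversal).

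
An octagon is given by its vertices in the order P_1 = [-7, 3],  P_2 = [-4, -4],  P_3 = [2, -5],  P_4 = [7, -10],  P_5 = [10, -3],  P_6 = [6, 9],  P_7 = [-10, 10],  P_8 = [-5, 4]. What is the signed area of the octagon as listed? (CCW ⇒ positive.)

Apply the surveyor's formula: 2A = Σ (x_i·y_{i+1} − x_{i+1}·y_i), indices taken mod 8.
Σ = (40) + (28) + (15) + (79) + (108) + (150) + (10) + (13) = 443
Signed area = Σ/2 = 221.5 (positive ⇒ counter-clockwise traversal).

221.5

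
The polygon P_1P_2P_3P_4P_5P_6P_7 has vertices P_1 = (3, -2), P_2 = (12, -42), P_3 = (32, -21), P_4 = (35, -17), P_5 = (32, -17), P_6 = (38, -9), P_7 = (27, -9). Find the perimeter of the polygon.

|P_1P_2| = √((9)² + (-40)²) = √1681 = 41
|P_2P_3| = √((20)² + (21)²) = √841 = 29
|P_3P_4| = √((3)² + (4)²) = √25 = 5
|P_4P_5| = √((-3)² + (0)²) = √9 = 3
|P_5P_6| = √((6)² + (8)²) = √100 = 10
|P_6P_7| = √((-11)² + (0)²) = √121 = 11
|P_7P_1| = √((-24)² + (7)²) = √625 = 25
Perimeter = 41 + 29 + 5 + 3 + 10 + 11 + 25 = 124.

124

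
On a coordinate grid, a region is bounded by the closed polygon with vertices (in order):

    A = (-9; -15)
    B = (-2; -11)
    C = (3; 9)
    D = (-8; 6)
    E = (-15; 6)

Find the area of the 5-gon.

A→B: (-9)(-11) − (-2)(-15) = 69
B→C: (-2)(9) − (3)(-11) = 15
C→D: (3)(6) − (-8)(9) = 90
D→E: (-8)(6) − (-15)(6) = 42
E→A: (-15)(-15) − (-9)(6) = 279
Σ = 495
Area = |Σ|/2 = 247.5.

247.5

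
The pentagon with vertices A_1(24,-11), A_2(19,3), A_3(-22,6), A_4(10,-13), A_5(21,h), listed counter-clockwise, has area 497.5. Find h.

Write out the shoelace sum; only the two edges meeting at A_5 involve h:
2·Area = [(10·h − 21·(-13)) + (21·(-11) − 24·h)] + 687
       = -14·h + 729 = 995
⇒ h = -19.

-19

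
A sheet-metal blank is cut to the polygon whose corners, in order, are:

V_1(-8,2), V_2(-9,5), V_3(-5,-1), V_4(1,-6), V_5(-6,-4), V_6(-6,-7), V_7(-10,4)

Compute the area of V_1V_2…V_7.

30.5

Apply the shoelace (surveyor's) formula: 2A = Σ (x_i·y_{i+1} − x_{i+1}·y_i), indices taken mod 7.
Cross-terms: -22, 34, 31, -40, 18, -94, 12  ⇒  Σ = -61
Area = |Σ|/2 = 30.5.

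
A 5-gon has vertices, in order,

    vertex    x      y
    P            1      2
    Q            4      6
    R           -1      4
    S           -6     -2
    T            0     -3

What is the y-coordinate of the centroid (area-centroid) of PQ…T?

163/201

Apply the shoelace formula. First the cross-terms c_i = x_i·y_{i+1} − x_{i+1}·y_i:
  -2, 22, 26, 18, 3  ⇒  2A = 67, A = 33.5.
Then Σ (y_i + y_{i+1})·c_i = 163, so ȳ = 163 / (6·33.5) = 163/201.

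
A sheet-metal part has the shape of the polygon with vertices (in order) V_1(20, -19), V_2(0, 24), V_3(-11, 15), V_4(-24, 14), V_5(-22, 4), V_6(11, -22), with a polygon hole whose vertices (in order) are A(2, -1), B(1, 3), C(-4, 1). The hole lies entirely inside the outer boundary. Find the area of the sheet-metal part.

905.5

Outer boundary:
Apply the shoelace formula: 2A = Σ (x_i·y_{i+1} − x_{i+1}·y_i), indices taken mod 6.
Σ = (480) + (264) + (206) + (212) + (440) + (231) = 1833
Area = |Σ|/2 = 916.5.
Hole:
Apply the shoelace formula: 2A = Σ (x_i·y_{i+1} − x_{i+1}·y_i), indices taken mod 3.
A→B: (2)(3) − (1)(-1) = 7
B→C: (1)(1) − (-4)(3) = 13
C→A: (-4)(-1) − (2)(1) = 2
Σ = 22
Area = |Σ|/2 = 11.
Net area = 916.5 − 11 = 905.5.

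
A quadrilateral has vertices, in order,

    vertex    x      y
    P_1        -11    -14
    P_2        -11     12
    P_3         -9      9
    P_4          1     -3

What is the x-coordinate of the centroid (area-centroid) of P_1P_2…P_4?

-1073/153

Apply Gauss's area formula. First the cross-terms c_i = x_i·y_{i+1} − x_{i+1}·y_i:
  -286, 9, 18, -47  ⇒  2A = -306, A = -153.
Then Σ (x_i + x_{i+1})·c_i = 6438, so x̄ = 6438 / (6·(-153)) = -1073/153.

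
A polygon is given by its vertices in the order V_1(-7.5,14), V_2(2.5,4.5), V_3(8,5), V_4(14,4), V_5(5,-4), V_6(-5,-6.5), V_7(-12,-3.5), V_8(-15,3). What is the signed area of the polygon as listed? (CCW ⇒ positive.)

-297.625

Apply the surveyor's formula: 2A = Σ (x_i·y_{i+1} − x_{i+1}·y_i), indices taken mod 8.
Σ = (-68.75) + (-23.5) + (-38) + (-76) + (-52.5) + (-60.5) + (-88.5) + (-187.5) = -595.25
Signed area = Σ/2 = -297.625 (negative ⇒ clockwise traversal).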